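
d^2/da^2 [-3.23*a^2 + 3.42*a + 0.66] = -6.46000000000000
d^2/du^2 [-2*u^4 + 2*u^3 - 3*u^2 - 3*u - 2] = -24*u^2 + 12*u - 6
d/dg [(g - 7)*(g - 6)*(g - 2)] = 3*g^2 - 30*g + 68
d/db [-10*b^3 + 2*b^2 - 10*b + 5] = -30*b^2 + 4*b - 10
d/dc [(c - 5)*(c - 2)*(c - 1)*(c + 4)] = 4*c^3 - 12*c^2 - 30*c + 58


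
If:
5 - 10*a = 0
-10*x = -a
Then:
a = 1/2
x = 1/20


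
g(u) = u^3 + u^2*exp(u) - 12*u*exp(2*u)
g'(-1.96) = 12.21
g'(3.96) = -293264.45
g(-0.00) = 0.00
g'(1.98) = -3053.42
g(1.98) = -1210.23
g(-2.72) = -19.49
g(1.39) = -258.42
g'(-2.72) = 22.56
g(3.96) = -129879.45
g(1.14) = -128.20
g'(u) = u^2*exp(u) + 3*u^2 - 24*u*exp(2*u) + 2*u*exp(u) - 12*exp(2*u)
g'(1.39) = -706.44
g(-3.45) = -40.64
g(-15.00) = -3375.00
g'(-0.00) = -12.00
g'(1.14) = -369.72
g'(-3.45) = 35.94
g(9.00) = -7090619588.03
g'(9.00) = -14969670515.00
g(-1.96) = -6.52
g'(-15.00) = 675.00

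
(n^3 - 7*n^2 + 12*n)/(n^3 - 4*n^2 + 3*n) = (n - 4)/(n - 1)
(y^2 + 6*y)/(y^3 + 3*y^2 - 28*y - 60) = y/(y^2 - 3*y - 10)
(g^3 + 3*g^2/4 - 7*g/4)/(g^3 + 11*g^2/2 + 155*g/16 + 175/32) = 8*g*(g - 1)/(8*g^2 + 30*g + 25)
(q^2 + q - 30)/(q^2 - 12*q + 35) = (q + 6)/(q - 7)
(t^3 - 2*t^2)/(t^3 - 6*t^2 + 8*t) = t/(t - 4)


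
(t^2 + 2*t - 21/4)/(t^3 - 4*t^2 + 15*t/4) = (2*t + 7)/(t*(2*t - 5))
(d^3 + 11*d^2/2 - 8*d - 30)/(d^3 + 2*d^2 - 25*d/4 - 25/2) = 2*(d + 6)/(2*d + 5)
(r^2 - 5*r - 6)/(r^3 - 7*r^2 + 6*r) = (r + 1)/(r*(r - 1))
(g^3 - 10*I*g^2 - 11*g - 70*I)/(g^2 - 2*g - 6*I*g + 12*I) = (g^3 - 10*I*g^2 - 11*g - 70*I)/(g^2 - 2*g - 6*I*g + 12*I)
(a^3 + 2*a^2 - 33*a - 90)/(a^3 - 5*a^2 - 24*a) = (a^2 - a - 30)/(a*(a - 8))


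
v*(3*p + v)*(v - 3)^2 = 3*p*v^3 - 18*p*v^2 + 27*p*v + v^4 - 6*v^3 + 9*v^2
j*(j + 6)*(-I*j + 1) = -I*j^3 + j^2 - 6*I*j^2 + 6*j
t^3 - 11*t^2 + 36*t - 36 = (t - 6)*(t - 3)*(t - 2)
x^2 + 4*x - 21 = (x - 3)*(x + 7)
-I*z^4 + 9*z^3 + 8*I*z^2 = z^2*(z + 8*I)*(-I*z + 1)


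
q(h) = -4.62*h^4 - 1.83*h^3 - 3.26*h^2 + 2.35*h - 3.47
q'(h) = -18.48*h^3 - 5.49*h^2 - 6.52*h + 2.35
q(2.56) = -247.95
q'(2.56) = -360.36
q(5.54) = -4753.58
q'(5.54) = -3344.45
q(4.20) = -1624.29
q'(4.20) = -1491.02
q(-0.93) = -10.46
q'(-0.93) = 18.53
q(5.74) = -5458.69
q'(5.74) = -3710.88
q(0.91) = -8.58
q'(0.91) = -22.06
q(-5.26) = -3376.30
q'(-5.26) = 2574.17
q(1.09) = -13.67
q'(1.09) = -35.21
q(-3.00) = -364.67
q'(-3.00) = 471.46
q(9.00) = -31892.27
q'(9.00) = -13972.94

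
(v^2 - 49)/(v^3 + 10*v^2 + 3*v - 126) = (v - 7)/(v^2 + 3*v - 18)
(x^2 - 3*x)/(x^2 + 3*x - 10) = x*(x - 3)/(x^2 + 3*x - 10)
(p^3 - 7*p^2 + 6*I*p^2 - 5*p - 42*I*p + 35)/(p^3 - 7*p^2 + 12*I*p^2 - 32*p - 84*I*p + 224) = (p^2 + 6*I*p - 5)/(p^2 + 12*I*p - 32)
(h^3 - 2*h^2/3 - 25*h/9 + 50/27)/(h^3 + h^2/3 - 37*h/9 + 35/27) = (9*h^2 + 9*h - 10)/(9*h^2 + 18*h - 7)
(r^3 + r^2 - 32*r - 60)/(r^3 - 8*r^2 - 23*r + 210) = (r + 2)/(r - 7)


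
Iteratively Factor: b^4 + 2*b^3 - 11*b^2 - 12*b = (b + 1)*(b^3 + b^2 - 12*b) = (b - 3)*(b + 1)*(b^2 + 4*b) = b*(b - 3)*(b + 1)*(b + 4)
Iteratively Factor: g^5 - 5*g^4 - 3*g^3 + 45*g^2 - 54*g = (g + 3)*(g^4 - 8*g^3 + 21*g^2 - 18*g) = (g - 3)*(g + 3)*(g^3 - 5*g^2 + 6*g) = (g - 3)*(g - 2)*(g + 3)*(g^2 - 3*g) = (g - 3)^2*(g - 2)*(g + 3)*(g)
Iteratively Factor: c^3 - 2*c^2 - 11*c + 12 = (c - 1)*(c^2 - c - 12) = (c - 4)*(c - 1)*(c + 3)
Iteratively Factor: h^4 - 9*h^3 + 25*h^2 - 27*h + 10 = (h - 2)*(h^3 - 7*h^2 + 11*h - 5) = (h - 5)*(h - 2)*(h^2 - 2*h + 1) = (h - 5)*(h - 2)*(h - 1)*(h - 1)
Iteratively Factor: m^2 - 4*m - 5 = (m - 5)*(m + 1)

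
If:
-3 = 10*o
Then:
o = -3/10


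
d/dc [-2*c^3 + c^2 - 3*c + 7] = -6*c^2 + 2*c - 3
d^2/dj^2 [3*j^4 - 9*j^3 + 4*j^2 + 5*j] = 36*j^2 - 54*j + 8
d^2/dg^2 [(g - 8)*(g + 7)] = 2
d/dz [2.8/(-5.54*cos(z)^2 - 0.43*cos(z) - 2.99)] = -(31.024*cos(z) + 1.204)*sin(z)/(5.54*cos(z)^2 + 0.43*cos(z) + 2.99)^2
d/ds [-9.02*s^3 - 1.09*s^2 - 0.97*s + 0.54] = -27.06*s^2 - 2.18*s - 0.97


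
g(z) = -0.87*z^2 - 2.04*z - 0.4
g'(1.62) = -4.86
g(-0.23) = 0.02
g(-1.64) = 0.61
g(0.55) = -1.79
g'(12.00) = -22.92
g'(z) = -1.74*z - 2.04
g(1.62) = -5.99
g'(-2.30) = 1.96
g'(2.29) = -6.02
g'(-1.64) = 0.81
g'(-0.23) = -1.64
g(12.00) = -150.16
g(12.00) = -150.16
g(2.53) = -11.13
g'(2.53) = -6.44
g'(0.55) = -3.00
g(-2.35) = -0.41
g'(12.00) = -22.92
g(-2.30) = -0.31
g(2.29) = -9.63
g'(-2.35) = 2.05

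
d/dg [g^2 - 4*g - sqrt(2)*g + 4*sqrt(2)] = 2*g - 4 - sqrt(2)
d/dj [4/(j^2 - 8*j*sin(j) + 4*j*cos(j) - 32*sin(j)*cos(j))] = 8*(2*j*sin(j) + 4*j*cos(j) - j + 4*sin(j) - 2*cos(j) + 16*cos(2*j))/((j - 8*sin(j))^2*(j + 4*cos(j))^2)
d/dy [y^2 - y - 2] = 2*y - 1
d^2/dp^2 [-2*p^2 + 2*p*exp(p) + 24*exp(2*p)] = 2*p*exp(p) + 96*exp(2*p) + 4*exp(p) - 4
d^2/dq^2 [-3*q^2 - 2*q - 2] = -6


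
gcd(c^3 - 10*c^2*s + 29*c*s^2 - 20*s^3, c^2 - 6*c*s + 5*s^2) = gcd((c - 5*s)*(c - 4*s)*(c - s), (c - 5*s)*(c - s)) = c^2 - 6*c*s + 5*s^2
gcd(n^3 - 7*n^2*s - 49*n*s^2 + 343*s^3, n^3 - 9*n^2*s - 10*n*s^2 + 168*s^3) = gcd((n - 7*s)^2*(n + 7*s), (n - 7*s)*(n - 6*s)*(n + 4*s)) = -n + 7*s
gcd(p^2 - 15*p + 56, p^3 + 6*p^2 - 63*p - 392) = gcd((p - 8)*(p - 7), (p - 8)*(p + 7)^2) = p - 8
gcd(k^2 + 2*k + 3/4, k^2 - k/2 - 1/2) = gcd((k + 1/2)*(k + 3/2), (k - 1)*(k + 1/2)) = k + 1/2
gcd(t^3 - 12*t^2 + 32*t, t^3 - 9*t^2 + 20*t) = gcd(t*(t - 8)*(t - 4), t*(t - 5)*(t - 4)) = t^2 - 4*t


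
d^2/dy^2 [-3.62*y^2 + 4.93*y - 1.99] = -7.24000000000000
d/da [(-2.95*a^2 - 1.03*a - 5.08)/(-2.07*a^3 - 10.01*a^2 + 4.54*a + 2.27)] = (-6.1065*a^4 - 4.2642*a^3 - 55.2501*a^2 - 115.0946*a + 20.7251)/(4.2849*a^6 + 41.4414*a^5 + 81.4045*a^4 - 100.2886*a^3 - 24.8338*a^2 + 20.6116*a + 5.1529)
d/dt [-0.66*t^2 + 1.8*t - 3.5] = 1.8 - 1.32*t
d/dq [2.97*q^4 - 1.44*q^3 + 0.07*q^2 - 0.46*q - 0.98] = 11.88*q^3 - 4.32*q^2 + 0.14*q - 0.46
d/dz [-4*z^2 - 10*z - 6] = -8*z - 10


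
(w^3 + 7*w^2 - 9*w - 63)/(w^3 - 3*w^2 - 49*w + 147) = (w + 3)/(w - 7)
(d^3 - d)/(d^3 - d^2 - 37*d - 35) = d*(d - 1)/(d^2 - 2*d - 35)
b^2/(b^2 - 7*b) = b/(b - 7)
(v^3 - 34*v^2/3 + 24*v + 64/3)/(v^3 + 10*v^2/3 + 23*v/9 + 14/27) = 9*(v^2 - 12*v + 32)/(9*v^2 + 24*v + 7)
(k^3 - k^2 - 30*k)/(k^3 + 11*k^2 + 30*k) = (k - 6)/(k + 6)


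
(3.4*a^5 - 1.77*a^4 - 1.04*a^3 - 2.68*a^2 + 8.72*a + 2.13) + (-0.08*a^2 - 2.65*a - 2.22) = 3.4*a^5 - 1.77*a^4 - 1.04*a^3 - 2.76*a^2 + 6.07*a - 0.0900000000000003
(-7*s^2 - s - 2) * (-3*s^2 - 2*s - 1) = 21*s^4 + 17*s^3 + 15*s^2 + 5*s + 2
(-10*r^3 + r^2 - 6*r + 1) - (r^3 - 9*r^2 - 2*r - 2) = -11*r^3 + 10*r^2 - 4*r + 3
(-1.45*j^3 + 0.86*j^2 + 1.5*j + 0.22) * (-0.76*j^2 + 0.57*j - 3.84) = 1.102*j^5 - 1.4801*j^4 + 4.9182*j^3 - 2.6146*j^2 - 5.6346*j - 0.8448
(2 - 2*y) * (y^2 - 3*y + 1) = -2*y^3 + 8*y^2 - 8*y + 2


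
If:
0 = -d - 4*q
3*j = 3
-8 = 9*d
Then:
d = -8/9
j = 1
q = 2/9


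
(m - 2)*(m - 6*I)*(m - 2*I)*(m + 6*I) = m^4 - 2*m^3 - 2*I*m^3 + 36*m^2 + 4*I*m^2 - 72*m - 72*I*m + 144*I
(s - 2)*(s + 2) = s^2 - 4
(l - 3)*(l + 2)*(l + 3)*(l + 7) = l^4 + 9*l^3 + 5*l^2 - 81*l - 126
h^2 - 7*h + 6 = (h - 6)*(h - 1)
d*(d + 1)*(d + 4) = d^3 + 5*d^2 + 4*d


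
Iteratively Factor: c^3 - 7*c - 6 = (c + 2)*(c^2 - 2*c - 3) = (c + 1)*(c + 2)*(c - 3)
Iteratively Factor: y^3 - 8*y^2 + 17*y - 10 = (y - 1)*(y^2 - 7*y + 10) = (y - 2)*(y - 1)*(y - 5)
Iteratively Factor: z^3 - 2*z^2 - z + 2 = (z - 2)*(z^2 - 1) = (z - 2)*(z + 1)*(z - 1)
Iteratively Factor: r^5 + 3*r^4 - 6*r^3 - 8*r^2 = (r + 1)*(r^4 + 2*r^3 - 8*r^2) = r*(r + 1)*(r^3 + 2*r^2 - 8*r) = r*(r - 2)*(r + 1)*(r^2 + 4*r) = r*(r - 2)*(r + 1)*(r + 4)*(r)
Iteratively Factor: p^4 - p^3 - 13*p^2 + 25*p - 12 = (p - 3)*(p^3 + 2*p^2 - 7*p + 4) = (p - 3)*(p + 4)*(p^2 - 2*p + 1) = (p - 3)*(p - 1)*(p + 4)*(p - 1)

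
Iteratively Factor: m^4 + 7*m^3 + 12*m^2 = (m + 3)*(m^3 + 4*m^2) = m*(m + 3)*(m^2 + 4*m) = m^2*(m + 3)*(m + 4)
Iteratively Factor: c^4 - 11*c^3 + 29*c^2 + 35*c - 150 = (c - 3)*(c^3 - 8*c^2 + 5*c + 50) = (c - 5)*(c - 3)*(c^2 - 3*c - 10) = (c - 5)^2*(c - 3)*(c + 2)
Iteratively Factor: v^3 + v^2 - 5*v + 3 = (v - 1)*(v^2 + 2*v - 3) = (v - 1)*(v + 3)*(v - 1)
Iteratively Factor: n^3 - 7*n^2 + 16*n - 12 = (n - 2)*(n^2 - 5*n + 6) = (n - 3)*(n - 2)*(n - 2)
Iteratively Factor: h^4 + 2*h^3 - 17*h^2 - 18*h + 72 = (h - 2)*(h^3 + 4*h^2 - 9*h - 36) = (h - 2)*(h + 4)*(h^2 - 9) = (h - 2)*(h + 3)*(h + 4)*(h - 3)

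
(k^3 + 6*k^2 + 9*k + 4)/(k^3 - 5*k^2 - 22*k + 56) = (k^2 + 2*k + 1)/(k^2 - 9*k + 14)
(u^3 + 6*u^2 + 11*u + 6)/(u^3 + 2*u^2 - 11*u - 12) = (u^2 + 5*u + 6)/(u^2 + u - 12)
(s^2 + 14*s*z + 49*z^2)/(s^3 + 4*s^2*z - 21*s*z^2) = (-s - 7*z)/(s*(-s + 3*z))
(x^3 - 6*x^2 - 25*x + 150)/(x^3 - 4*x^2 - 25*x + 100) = (x - 6)/(x - 4)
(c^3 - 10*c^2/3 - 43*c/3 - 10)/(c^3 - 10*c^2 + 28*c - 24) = (3*c^2 + 8*c + 5)/(3*(c^2 - 4*c + 4))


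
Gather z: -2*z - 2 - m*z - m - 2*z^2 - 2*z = -m - 2*z^2 + z*(-m - 4) - 2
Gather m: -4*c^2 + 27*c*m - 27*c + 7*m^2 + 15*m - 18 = -4*c^2 - 27*c + 7*m^2 + m*(27*c + 15) - 18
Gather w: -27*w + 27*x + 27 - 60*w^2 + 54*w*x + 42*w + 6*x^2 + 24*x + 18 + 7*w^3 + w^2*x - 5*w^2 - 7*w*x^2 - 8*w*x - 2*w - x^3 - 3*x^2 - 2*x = 7*w^3 + w^2*(x - 65) + w*(-7*x^2 + 46*x + 13) - x^3 + 3*x^2 + 49*x + 45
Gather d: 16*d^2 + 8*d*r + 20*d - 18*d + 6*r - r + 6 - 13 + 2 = 16*d^2 + d*(8*r + 2) + 5*r - 5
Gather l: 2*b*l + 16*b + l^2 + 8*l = 16*b + l^2 + l*(2*b + 8)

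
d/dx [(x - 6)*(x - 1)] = 2*x - 7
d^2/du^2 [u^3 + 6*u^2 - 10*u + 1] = 6*u + 12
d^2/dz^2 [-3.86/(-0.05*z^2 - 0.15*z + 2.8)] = (-0.0193*z^2 - 0.0579*z + 3.86*(0.1*z + 0.15)*(0.2*z + 0.3) + 1.0808)/(0.05*z^2 + 0.15*z - 2.8)^3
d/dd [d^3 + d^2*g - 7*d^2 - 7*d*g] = 3*d^2 + 2*d*g - 14*d - 7*g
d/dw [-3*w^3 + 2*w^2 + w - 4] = -9*w^2 + 4*w + 1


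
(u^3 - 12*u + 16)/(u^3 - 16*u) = (u^2 - 4*u + 4)/(u*(u - 4))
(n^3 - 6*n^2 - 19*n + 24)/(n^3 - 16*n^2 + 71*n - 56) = (n + 3)/(n - 7)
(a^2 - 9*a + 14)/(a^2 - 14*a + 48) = (a^2 - 9*a + 14)/(a^2 - 14*a + 48)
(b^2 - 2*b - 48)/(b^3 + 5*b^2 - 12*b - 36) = (b - 8)/(b^2 - b - 6)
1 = 1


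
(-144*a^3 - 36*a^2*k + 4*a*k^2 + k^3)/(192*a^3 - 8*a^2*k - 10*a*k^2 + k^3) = (-6*a - k)/(8*a - k)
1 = 1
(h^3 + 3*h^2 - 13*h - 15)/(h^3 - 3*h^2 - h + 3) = (h + 5)/(h - 1)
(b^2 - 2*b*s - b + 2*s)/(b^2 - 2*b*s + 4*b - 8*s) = (b - 1)/(b + 4)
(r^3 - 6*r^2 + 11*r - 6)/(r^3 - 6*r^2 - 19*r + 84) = (r^2 - 3*r + 2)/(r^2 - 3*r - 28)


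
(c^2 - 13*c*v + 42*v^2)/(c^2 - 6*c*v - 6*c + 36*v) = (c - 7*v)/(c - 6)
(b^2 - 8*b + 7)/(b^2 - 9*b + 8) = (b - 7)/(b - 8)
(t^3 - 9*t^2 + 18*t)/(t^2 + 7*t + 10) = t*(t^2 - 9*t + 18)/(t^2 + 7*t + 10)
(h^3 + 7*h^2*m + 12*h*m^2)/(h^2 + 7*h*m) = (h^2 + 7*h*m + 12*m^2)/(h + 7*m)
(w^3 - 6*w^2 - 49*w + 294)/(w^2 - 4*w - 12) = (w^2 - 49)/(w + 2)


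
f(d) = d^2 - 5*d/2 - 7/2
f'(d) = 2*d - 5/2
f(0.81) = -4.87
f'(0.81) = -0.88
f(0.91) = -4.95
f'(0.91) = -0.68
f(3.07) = -1.75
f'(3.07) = 3.64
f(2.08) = -4.37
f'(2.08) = 1.66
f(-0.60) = -1.64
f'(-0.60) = -3.70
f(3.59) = 0.41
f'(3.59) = 4.68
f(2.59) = -3.27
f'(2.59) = 2.68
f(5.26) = 11.02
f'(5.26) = 8.02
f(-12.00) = 170.50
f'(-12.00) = -26.50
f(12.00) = 110.50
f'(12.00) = 21.50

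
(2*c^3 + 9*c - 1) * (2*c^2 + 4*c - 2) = 4*c^5 + 8*c^4 + 14*c^3 + 34*c^2 - 22*c + 2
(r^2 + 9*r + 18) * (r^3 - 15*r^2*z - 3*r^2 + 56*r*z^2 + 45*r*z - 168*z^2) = r^5 - 15*r^4*z + 6*r^4 + 56*r^3*z^2 - 90*r^3*z - 9*r^3 + 336*r^2*z^2 + 135*r^2*z - 54*r^2 - 504*r*z^2 + 810*r*z - 3024*z^2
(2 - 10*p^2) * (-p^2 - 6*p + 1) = 10*p^4 + 60*p^3 - 12*p^2 - 12*p + 2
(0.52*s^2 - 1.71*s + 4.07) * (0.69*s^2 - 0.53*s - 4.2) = 0.3588*s^4 - 1.4555*s^3 + 1.5306*s^2 + 5.0249*s - 17.094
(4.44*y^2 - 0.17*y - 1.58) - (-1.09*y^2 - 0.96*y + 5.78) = 5.53*y^2 + 0.79*y - 7.36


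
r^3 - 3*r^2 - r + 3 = (r - 3)*(r - 1)*(r + 1)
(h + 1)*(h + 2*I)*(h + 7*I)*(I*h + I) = I*h^4 - 9*h^3 + 2*I*h^3 - 18*h^2 - 13*I*h^2 - 9*h - 28*I*h - 14*I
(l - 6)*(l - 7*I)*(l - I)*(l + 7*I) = l^4 - 6*l^3 - I*l^3 + 49*l^2 + 6*I*l^2 - 294*l - 49*I*l + 294*I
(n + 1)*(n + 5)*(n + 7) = n^3 + 13*n^2 + 47*n + 35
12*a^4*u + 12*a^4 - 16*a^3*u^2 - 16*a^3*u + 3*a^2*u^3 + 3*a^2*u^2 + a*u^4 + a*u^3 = (-2*a + u)*(-a + u)*(6*a + u)*(a*u + a)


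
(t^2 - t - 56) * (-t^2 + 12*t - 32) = -t^4 + 13*t^3 + 12*t^2 - 640*t + 1792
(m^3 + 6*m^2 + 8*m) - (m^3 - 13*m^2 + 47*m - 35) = 19*m^2 - 39*m + 35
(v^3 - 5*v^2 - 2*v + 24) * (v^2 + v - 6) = v^5 - 4*v^4 - 13*v^3 + 52*v^2 + 36*v - 144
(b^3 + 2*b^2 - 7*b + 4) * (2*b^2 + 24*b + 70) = 2*b^5 + 28*b^4 + 104*b^3 - 20*b^2 - 394*b + 280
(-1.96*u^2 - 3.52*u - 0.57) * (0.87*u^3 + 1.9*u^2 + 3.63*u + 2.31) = -1.7052*u^5 - 6.7864*u^4 - 14.2987*u^3 - 18.3882*u^2 - 10.2003*u - 1.3167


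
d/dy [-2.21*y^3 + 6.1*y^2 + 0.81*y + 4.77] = -6.63*y^2 + 12.2*y + 0.81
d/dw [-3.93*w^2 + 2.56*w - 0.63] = 2.56 - 7.86*w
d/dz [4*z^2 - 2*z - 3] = 8*z - 2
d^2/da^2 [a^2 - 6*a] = 2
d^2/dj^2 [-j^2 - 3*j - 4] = -2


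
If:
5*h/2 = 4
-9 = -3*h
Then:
No Solution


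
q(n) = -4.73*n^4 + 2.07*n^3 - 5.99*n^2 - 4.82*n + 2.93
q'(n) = -18.92*n^3 + 6.21*n^2 - 11.98*n - 4.82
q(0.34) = 0.62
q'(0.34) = -8.92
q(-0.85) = -1.04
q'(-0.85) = 21.47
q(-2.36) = -192.99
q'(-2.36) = 306.73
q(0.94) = -8.87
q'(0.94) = -26.31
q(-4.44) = -2113.14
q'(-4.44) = 1826.83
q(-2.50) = -239.57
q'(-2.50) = 359.57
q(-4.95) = -3210.81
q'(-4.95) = 2501.40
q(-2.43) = -215.35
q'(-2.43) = 332.44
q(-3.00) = -475.54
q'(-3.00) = 597.85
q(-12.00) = -102460.03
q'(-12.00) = 33726.94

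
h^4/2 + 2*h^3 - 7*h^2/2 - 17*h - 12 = (h/2 + 1/2)*(h - 3)*(h + 2)*(h + 4)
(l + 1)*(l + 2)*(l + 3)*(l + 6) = l^4 + 12*l^3 + 47*l^2 + 72*l + 36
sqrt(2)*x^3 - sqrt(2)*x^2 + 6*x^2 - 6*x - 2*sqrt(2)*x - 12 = (x - 2)*(x + 3*sqrt(2))*(sqrt(2)*x + sqrt(2))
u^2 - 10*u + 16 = (u - 8)*(u - 2)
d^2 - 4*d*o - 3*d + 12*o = (d - 3)*(d - 4*o)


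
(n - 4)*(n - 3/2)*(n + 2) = n^3 - 7*n^2/2 - 5*n + 12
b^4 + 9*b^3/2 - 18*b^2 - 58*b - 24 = (b - 4)*(b + 1/2)*(b + 2)*(b + 6)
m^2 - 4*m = m*(m - 4)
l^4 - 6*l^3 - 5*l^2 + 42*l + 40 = (l - 5)*(l - 4)*(l + 1)*(l + 2)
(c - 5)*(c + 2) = c^2 - 3*c - 10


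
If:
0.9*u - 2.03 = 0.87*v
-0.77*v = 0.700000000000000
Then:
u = 1.38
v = -0.91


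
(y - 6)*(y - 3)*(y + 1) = y^3 - 8*y^2 + 9*y + 18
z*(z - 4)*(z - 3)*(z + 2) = z^4 - 5*z^3 - 2*z^2 + 24*z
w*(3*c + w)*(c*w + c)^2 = 3*c^3*w^3 + 6*c^3*w^2 + 3*c^3*w + c^2*w^4 + 2*c^2*w^3 + c^2*w^2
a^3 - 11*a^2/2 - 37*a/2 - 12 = (a - 8)*(a + 1)*(a + 3/2)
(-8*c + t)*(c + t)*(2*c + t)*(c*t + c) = -16*c^4*t - 16*c^4 - 22*c^3*t^2 - 22*c^3*t - 5*c^2*t^3 - 5*c^2*t^2 + c*t^4 + c*t^3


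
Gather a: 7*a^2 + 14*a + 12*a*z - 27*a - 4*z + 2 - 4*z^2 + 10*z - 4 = 7*a^2 + a*(12*z - 13) - 4*z^2 + 6*z - 2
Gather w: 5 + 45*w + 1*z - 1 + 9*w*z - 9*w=w*(9*z + 36) + z + 4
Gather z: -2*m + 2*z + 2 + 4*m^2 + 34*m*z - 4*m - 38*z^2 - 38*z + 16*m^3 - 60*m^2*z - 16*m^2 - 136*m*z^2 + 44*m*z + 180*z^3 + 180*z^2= 16*m^3 - 12*m^2 - 6*m + 180*z^3 + z^2*(142 - 136*m) + z*(-60*m^2 + 78*m - 36) + 2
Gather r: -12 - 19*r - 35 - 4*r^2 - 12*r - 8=-4*r^2 - 31*r - 55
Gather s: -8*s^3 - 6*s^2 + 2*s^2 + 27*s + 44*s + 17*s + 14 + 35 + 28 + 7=-8*s^3 - 4*s^2 + 88*s + 84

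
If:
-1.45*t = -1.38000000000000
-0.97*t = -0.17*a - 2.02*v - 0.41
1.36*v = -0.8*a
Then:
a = -0.50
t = 0.95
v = 0.30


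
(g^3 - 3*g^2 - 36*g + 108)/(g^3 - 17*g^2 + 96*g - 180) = (g^2 + 3*g - 18)/(g^2 - 11*g + 30)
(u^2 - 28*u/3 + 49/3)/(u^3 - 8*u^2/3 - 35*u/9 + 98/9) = 3*(u - 7)/(3*u^2 - u - 14)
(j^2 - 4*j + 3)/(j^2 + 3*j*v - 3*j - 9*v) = (j - 1)/(j + 3*v)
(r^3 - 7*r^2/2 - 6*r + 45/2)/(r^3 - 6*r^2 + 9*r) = (r + 5/2)/r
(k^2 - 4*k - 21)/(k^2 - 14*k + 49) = (k + 3)/(k - 7)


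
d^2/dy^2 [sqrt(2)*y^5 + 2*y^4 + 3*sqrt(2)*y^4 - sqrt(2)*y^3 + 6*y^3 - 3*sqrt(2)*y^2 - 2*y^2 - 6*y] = 20*sqrt(2)*y^3 + 24*y^2 + 36*sqrt(2)*y^2 - 6*sqrt(2)*y + 36*y - 6*sqrt(2) - 4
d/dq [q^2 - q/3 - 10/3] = 2*q - 1/3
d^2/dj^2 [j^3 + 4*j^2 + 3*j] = 6*j + 8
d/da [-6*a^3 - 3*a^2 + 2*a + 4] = -18*a^2 - 6*a + 2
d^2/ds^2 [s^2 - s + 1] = 2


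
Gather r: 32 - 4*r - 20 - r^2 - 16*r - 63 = -r^2 - 20*r - 51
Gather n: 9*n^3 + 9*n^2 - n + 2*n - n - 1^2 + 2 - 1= 9*n^3 + 9*n^2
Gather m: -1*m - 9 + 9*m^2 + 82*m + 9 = 9*m^2 + 81*m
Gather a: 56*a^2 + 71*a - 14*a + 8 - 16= 56*a^2 + 57*a - 8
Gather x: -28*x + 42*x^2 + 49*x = 42*x^2 + 21*x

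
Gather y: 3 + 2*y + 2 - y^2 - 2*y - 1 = 4 - y^2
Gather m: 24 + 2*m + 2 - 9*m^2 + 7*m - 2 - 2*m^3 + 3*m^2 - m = -2*m^3 - 6*m^2 + 8*m + 24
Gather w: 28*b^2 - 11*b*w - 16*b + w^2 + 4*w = 28*b^2 - 16*b + w^2 + w*(4 - 11*b)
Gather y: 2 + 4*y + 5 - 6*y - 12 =-2*y - 5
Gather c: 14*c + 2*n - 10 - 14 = 14*c + 2*n - 24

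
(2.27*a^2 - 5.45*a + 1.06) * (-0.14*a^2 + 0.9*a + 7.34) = -0.3178*a^4 + 2.806*a^3 + 11.6084*a^2 - 39.049*a + 7.7804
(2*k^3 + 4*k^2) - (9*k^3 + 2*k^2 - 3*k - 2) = -7*k^3 + 2*k^2 + 3*k + 2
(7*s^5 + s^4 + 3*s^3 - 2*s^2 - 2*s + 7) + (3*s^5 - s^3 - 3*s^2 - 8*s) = 10*s^5 + s^4 + 2*s^3 - 5*s^2 - 10*s + 7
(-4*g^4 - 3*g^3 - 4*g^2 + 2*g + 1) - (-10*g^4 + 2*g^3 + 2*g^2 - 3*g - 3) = 6*g^4 - 5*g^3 - 6*g^2 + 5*g + 4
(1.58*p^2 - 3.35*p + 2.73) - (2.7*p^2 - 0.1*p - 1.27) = -1.12*p^2 - 3.25*p + 4.0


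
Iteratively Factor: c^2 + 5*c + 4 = (c + 1)*(c + 4)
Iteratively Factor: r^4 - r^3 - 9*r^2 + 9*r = (r - 1)*(r^3 - 9*r) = (r - 1)*(r + 3)*(r^2 - 3*r) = (r - 3)*(r - 1)*(r + 3)*(r)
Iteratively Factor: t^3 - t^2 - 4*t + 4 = (t - 1)*(t^2 - 4) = (t - 1)*(t + 2)*(t - 2)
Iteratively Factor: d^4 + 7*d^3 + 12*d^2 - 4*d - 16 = (d + 4)*(d^3 + 3*d^2 - 4) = (d + 2)*(d + 4)*(d^2 + d - 2) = (d + 2)^2*(d + 4)*(d - 1)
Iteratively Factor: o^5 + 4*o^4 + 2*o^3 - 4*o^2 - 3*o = (o)*(o^4 + 4*o^3 + 2*o^2 - 4*o - 3) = o*(o + 1)*(o^3 + 3*o^2 - o - 3) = o*(o + 1)*(o + 3)*(o^2 - 1) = o*(o + 1)^2*(o + 3)*(o - 1)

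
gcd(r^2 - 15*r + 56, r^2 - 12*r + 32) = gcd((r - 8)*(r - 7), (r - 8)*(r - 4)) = r - 8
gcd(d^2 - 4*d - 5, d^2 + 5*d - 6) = 1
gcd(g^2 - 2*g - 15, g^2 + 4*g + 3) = g + 3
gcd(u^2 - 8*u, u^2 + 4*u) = u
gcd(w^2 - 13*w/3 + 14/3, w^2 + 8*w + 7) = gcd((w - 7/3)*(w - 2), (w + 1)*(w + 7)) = 1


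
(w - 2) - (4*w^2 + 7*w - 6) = -4*w^2 - 6*w + 4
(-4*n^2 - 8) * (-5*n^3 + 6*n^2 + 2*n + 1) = 20*n^5 - 24*n^4 + 32*n^3 - 52*n^2 - 16*n - 8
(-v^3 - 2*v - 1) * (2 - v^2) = v^5 + v^2 - 4*v - 2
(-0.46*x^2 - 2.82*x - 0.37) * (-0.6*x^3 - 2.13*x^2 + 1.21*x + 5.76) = 0.276*x^5 + 2.6718*x^4 + 5.672*x^3 - 5.2737*x^2 - 16.6909*x - 2.1312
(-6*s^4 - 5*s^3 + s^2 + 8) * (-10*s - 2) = 60*s^5 + 62*s^4 - 2*s^2 - 80*s - 16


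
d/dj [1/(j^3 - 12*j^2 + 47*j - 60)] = (-3*j^2 + 24*j - 47)/(j^3 - 12*j^2 + 47*j - 60)^2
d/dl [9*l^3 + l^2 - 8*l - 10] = 27*l^2 + 2*l - 8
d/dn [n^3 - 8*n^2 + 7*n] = 3*n^2 - 16*n + 7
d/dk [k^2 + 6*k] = 2*k + 6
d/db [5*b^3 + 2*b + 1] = 15*b^2 + 2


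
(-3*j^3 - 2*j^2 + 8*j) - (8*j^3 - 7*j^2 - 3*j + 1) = -11*j^3 + 5*j^2 + 11*j - 1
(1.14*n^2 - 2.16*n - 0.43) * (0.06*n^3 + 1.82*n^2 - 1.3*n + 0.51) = 0.0684*n^5 + 1.9452*n^4 - 5.439*n^3 + 2.6068*n^2 - 0.5426*n - 0.2193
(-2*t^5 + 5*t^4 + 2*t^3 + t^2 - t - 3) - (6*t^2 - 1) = -2*t^5 + 5*t^4 + 2*t^3 - 5*t^2 - t - 2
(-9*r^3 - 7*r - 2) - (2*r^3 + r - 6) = -11*r^3 - 8*r + 4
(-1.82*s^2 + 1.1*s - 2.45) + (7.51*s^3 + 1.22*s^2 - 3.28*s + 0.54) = 7.51*s^3 - 0.6*s^2 - 2.18*s - 1.91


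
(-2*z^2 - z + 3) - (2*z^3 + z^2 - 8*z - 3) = -2*z^3 - 3*z^2 + 7*z + 6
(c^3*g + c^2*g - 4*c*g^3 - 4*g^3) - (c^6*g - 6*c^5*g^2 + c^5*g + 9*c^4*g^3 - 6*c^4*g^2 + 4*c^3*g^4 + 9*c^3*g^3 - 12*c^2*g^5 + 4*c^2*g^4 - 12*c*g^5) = -c^6*g + 6*c^5*g^2 - c^5*g - 9*c^4*g^3 + 6*c^4*g^2 - 4*c^3*g^4 - 9*c^3*g^3 + c^3*g + 12*c^2*g^5 - 4*c^2*g^4 + c^2*g + 12*c*g^5 - 4*c*g^3 - 4*g^3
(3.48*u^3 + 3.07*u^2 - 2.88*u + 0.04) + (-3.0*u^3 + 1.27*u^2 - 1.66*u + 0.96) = 0.48*u^3 + 4.34*u^2 - 4.54*u + 1.0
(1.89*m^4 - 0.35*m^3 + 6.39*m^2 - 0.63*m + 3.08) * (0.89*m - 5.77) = 1.6821*m^5 - 11.2168*m^4 + 7.7066*m^3 - 37.431*m^2 + 6.3763*m - 17.7716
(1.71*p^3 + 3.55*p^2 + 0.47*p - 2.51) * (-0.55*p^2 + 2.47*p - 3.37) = -0.9405*p^5 + 2.2712*p^4 + 2.7473*p^3 - 9.4221*p^2 - 7.7836*p + 8.4587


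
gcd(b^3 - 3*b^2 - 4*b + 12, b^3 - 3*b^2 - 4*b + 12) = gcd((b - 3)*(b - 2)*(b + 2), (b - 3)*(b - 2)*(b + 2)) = b^3 - 3*b^2 - 4*b + 12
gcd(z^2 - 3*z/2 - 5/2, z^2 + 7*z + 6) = z + 1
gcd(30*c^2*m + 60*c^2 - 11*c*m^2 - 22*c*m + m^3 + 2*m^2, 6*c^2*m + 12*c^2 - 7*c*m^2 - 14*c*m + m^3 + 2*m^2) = 6*c*m + 12*c - m^2 - 2*m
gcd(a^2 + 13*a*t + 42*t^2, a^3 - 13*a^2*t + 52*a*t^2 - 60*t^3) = 1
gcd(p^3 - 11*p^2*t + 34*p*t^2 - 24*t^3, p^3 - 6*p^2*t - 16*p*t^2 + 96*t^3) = p^2 - 10*p*t + 24*t^2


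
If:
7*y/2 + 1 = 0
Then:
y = -2/7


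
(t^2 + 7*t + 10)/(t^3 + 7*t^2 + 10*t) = 1/t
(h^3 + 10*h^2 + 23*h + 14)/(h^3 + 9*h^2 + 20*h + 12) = (h + 7)/(h + 6)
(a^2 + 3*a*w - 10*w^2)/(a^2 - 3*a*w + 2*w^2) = (-a - 5*w)/(-a + w)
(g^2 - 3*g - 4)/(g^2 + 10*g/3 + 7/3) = 3*(g - 4)/(3*g + 7)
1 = 1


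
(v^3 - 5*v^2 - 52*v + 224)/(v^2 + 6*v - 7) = (v^2 - 12*v + 32)/(v - 1)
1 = 1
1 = 1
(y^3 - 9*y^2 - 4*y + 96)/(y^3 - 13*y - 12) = (y - 8)/(y + 1)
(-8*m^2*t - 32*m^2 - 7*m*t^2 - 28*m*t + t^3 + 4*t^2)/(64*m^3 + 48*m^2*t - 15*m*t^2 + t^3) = (t + 4)/(-8*m + t)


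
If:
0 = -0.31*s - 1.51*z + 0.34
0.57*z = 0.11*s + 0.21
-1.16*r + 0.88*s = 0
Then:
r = -0.27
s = -0.36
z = 0.30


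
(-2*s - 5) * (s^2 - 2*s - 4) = -2*s^3 - s^2 + 18*s + 20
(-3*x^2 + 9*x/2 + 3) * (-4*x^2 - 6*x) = 12*x^4 - 39*x^2 - 18*x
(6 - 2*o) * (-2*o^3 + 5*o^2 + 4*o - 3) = 4*o^4 - 22*o^3 + 22*o^2 + 30*o - 18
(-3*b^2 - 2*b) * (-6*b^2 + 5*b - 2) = 18*b^4 - 3*b^3 - 4*b^2 + 4*b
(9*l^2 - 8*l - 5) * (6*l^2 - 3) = 54*l^4 - 48*l^3 - 57*l^2 + 24*l + 15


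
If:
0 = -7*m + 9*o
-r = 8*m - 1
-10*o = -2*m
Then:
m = 0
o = 0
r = 1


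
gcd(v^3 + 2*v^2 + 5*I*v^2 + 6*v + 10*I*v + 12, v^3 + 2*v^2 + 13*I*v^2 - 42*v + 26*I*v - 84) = v^2 + v*(2 + 6*I) + 12*I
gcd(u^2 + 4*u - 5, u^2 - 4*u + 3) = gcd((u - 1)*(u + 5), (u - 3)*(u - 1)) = u - 1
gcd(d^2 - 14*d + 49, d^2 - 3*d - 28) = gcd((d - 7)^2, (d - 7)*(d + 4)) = d - 7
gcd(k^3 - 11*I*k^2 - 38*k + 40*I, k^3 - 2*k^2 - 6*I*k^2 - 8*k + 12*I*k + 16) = k^2 - 6*I*k - 8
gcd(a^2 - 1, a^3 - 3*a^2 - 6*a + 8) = a - 1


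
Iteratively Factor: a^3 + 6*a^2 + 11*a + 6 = (a + 3)*(a^2 + 3*a + 2) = (a + 2)*(a + 3)*(a + 1)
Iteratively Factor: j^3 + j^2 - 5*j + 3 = (j - 1)*(j^2 + 2*j - 3) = (j - 1)*(j + 3)*(j - 1)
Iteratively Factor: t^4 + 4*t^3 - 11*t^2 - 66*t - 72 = (t - 4)*(t^3 + 8*t^2 + 21*t + 18) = (t - 4)*(t + 3)*(t^2 + 5*t + 6) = (t - 4)*(t + 2)*(t + 3)*(t + 3)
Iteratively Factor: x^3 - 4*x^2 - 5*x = (x + 1)*(x^2 - 5*x) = x*(x + 1)*(x - 5)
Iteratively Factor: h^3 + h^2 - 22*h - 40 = (h + 4)*(h^2 - 3*h - 10) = (h - 5)*(h + 4)*(h + 2)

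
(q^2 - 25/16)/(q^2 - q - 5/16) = (4*q + 5)/(4*q + 1)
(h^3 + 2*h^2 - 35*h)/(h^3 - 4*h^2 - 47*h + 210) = h/(h - 6)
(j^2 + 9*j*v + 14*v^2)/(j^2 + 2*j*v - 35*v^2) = (-j - 2*v)/(-j + 5*v)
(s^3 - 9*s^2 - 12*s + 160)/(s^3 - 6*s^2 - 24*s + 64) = (s - 5)/(s - 2)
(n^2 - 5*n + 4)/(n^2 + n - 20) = (n - 1)/(n + 5)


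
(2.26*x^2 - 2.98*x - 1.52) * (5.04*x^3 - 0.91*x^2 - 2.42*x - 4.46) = 11.3904*x^5 - 17.0758*x^4 - 10.4182*x^3 - 1.4848*x^2 + 16.9692*x + 6.7792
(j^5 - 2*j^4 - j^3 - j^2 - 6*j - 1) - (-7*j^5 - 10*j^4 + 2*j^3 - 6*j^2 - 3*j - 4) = 8*j^5 + 8*j^4 - 3*j^3 + 5*j^2 - 3*j + 3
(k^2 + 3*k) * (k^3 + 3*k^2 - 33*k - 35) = k^5 + 6*k^4 - 24*k^3 - 134*k^2 - 105*k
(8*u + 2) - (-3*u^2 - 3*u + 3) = 3*u^2 + 11*u - 1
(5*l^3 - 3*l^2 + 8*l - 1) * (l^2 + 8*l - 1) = 5*l^5 + 37*l^4 - 21*l^3 + 66*l^2 - 16*l + 1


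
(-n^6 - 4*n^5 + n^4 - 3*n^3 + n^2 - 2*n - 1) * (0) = 0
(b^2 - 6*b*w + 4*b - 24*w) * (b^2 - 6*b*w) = b^4 - 12*b^3*w + 4*b^3 + 36*b^2*w^2 - 48*b^2*w + 144*b*w^2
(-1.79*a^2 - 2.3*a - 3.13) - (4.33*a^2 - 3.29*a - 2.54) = -6.12*a^2 + 0.99*a - 0.59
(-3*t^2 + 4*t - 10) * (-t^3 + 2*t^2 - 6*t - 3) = 3*t^5 - 10*t^4 + 36*t^3 - 35*t^2 + 48*t + 30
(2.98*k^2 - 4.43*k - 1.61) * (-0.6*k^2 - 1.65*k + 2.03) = -1.788*k^4 - 2.259*k^3 + 14.3249*k^2 - 6.3364*k - 3.2683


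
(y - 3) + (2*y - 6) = 3*y - 9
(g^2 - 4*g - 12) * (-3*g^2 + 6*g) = -3*g^4 + 18*g^3 + 12*g^2 - 72*g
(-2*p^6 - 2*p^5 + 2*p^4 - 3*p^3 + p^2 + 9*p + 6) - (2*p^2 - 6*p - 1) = -2*p^6 - 2*p^5 + 2*p^4 - 3*p^3 - p^2 + 15*p + 7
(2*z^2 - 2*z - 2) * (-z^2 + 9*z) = -2*z^4 + 20*z^3 - 16*z^2 - 18*z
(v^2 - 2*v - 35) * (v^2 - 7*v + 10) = v^4 - 9*v^3 - 11*v^2 + 225*v - 350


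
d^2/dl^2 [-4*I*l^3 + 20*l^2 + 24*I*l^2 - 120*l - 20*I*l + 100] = -24*I*l + 40 + 48*I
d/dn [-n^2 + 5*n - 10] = 5 - 2*n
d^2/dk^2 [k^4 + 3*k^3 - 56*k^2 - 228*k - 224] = 12*k^2 + 18*k - 112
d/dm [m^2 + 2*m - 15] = 2*m + 2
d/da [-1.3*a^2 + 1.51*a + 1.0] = 1.51 - 2.6*a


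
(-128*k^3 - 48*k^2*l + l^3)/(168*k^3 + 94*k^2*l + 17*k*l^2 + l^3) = (-32*k^2 - 4*k*l + l^2)/(42*k^2 + 13*k*l + l^2)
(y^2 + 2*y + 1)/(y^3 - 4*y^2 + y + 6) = (y + 1)/(y^2 - 5*y + 6)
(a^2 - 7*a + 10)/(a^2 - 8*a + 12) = (a - 5)/(a - 6)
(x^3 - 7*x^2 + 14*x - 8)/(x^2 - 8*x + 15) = (x^3 - 7*x^2 + 14*x - 8)/(x^2 - 8*x + 15)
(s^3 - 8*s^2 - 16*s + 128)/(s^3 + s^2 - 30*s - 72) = (s^2 - 12*s + 32)/(s^2 - 3*s - 18)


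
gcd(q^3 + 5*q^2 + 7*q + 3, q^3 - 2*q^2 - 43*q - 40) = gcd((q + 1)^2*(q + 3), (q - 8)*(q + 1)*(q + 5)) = q + 1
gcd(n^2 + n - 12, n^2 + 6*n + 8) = n + 4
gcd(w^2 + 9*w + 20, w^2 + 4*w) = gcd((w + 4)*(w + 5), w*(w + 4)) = w + 4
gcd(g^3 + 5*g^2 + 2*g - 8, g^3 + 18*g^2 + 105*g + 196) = g + 4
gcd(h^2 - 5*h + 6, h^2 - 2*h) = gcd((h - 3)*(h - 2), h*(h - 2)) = h - 2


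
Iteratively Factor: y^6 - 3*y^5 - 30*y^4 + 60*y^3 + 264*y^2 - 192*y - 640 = (y - 5)*(y^5 + 2*y^4 - 20*y^3 - 40*y^2 + 64*y + 128) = (y - 5)*(y - 4)*(y^4 + 6*y^3 + 4*y^2 - 24*y - 32) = (y - 5)*(y - 4)*(y + 2)*(y^3 + 4*y^2 - 4*y - 16) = (y - 5)*(y - 4)*(y - 2)*(y + 2)*(y^2 + 6*y + 8) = (y - 5)*(y - 4)*(y - 2)*(y + 2)*(y + 4)*(y + 2)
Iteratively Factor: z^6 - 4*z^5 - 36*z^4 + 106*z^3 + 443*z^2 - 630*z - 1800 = (z - 5)*(z^5 + z^4 - 31*z^3 - 49*z^2 + 198*z + 360) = (z - 5)*(z - 3)*(z^4 + 4*z^3 - 19*z^2 - 106*z - 120) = (z - 5)*(z - 3)*(z + 4)*(z^3 - 19*z - 30) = (z - 5)*(z - 3)*(z + 3)*(z + 4)*(z^2 - 3*z - 10) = (z - 5)*(z - 3)*(z + 2)*(z + 3)*(z + 4)*(z - 5)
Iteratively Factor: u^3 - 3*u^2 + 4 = (u + 1)*(u^2 - 4*u + 4) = (u - 2)*(u + 1)*(u - 2)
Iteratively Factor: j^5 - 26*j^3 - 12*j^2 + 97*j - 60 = (j - 5)*(j^4 + 5*j^3 - j^2 - 17*j + 12) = (j - 5)*(j - 1)*(j^3 + 6*j^2 + 5*j - 12) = (j - 5)*(j - 1)*(j + 4)*(j^2 + 2*j - 3) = (j - 5)*(j - 1)*(j + 3)*(j + 4)*(j - 1)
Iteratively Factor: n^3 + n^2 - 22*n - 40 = (n + 4)*(n^2 - 3*n - 10) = (n - 5)*(n + 4)*(n + 2)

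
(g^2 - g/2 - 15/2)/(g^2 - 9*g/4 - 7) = 2*(-2*g^2 + g + 15)/(-4*g^2 + 9*g + 28)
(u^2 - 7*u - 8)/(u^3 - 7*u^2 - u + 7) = (u - 8)/(u^2 - 8*u + 7)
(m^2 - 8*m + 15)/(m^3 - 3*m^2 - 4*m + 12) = (m - 5)/(m^2 - 4)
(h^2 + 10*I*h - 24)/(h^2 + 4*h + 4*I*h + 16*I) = (h + 6*I)/(h + 4)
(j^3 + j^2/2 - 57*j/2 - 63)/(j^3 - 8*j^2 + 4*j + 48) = (2*j^2 + 13*j + 21)/(2*(j^2 - 2*j - 8))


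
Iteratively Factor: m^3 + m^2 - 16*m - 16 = (m + 4)*(m^2 - 3*m - 4) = (m + 1)*(m + 4)*(m - 4)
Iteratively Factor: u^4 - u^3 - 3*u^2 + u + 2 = (u + 1)*(u^3 - 2*u^2 - u + 2) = (u + 1)^2*(u^2 - 3*u + 2) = (u - 1)*(u + 1)^2*(u - 2)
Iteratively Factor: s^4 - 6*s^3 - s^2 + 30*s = (s - 5)*(s^3 - s^2 - 6*s) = (s - 5)*(s - 3)*(s^2 + 2*s) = s*(s - 5)*(s - 3)*(s + 2)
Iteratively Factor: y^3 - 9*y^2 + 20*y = (y - 5)*(y^2 - 4*y) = (y - 5)*(y - 4)*(y)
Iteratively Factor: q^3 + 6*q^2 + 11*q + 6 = (q + 3)*(q^2 + 3*q + 2) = (q + 2)*(q + 3)*(q + 1)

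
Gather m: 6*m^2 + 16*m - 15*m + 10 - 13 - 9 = 6*m^2 + m - 12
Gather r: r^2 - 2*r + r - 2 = r^2 - r - 2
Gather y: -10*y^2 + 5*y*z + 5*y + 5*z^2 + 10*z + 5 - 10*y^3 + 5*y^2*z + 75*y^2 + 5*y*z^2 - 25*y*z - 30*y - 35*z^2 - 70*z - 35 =-10*y^3 + y^2*(5*z + 65) + y*(5*z^2 - 20*z - 25) - 30*z^2 - 60*z - 30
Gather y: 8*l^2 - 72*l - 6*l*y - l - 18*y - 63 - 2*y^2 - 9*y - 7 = 8*l^2 - 73*l - 2*y^2 + y*(-6*l - 27) - 70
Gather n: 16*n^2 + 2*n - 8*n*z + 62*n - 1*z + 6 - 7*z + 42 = 16*n^2 + n*(64 - 8*z) - 8*z + 48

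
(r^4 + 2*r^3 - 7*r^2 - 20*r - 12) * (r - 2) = r^5 - 11*r^3 - 6*r^2 + 28*r + 24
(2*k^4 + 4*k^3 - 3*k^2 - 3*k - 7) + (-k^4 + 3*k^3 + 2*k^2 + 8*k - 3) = k^4 + 7*k^3 - k^2 + 5*k - 10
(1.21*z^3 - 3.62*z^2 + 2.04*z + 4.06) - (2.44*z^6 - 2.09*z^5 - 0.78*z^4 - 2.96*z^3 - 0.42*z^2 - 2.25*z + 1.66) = -2.44*z^6 + 2.09*z^5 + 0.78*z^4 + 4.17*z^3 - 3.2*z^2 + 4.29*z + 2.4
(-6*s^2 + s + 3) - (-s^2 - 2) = -5*s^2 + s + 5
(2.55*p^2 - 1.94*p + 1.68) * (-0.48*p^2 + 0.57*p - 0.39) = -1.224*p^4 + 2.3847*p^3 - 2.9067*p^2 + 1.7142*p - 0.6552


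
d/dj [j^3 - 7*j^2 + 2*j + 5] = 3*j^2 - 14*j + 2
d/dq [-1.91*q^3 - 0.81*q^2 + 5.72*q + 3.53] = -5.73*q^2 - 1.62*q + 5.72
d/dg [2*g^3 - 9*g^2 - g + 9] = 6*g^2 - 18*g - 1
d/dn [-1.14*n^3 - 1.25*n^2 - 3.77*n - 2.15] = -3.42*n^2 - 2.5*n - 3.77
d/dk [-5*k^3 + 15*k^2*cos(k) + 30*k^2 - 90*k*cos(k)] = -15*k^2*sin(k) - 15*k^2 + 90*k*sin(k) + 30*k*cos(k) + 60*k - 90*cos(k)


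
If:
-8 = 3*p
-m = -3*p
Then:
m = -8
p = -8/3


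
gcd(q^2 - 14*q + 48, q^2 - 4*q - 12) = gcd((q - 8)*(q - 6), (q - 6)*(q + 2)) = q - 6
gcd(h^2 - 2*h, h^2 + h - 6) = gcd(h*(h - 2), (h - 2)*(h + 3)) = h - 2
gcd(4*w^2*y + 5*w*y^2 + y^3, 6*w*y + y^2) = y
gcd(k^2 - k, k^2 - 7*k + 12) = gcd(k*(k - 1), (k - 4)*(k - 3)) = 1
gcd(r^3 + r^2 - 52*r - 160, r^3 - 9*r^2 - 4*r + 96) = r - 8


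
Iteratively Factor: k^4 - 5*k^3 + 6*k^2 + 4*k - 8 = (k - 2)*(k^3 - 3*k^2 + 4) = (k - 2)^2*(k^2 - k - 2) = (k - 2)^2*(k + 1)*(k - 2)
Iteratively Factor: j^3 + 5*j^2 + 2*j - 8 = (j + 2)*(j^2 + 3*j - 4) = (j + 2)*(j + 4)*(j - 1)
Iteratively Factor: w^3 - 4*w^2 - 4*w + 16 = (w - 4)*(w^2 - 4) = (w - 4)*(w + 2)*(w - 2)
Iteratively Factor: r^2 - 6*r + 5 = (r - 1)*(r - 5)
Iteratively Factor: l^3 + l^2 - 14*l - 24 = (l - 4)*(l^2 + 5*l + 6) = (l - 4)*(l + 2)*(l + 3)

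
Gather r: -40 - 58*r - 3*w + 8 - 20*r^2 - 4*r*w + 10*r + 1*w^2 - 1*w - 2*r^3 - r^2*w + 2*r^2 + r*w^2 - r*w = -2*r^3 + r^2*(-w - 18) + r*(w^2 - 5*w - 48) + w^2 - 4*w - 32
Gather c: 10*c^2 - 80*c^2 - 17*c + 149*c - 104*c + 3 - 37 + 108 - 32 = -70*c^2 + 28*c + 42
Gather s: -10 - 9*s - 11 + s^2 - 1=s^2 - 9*s - 22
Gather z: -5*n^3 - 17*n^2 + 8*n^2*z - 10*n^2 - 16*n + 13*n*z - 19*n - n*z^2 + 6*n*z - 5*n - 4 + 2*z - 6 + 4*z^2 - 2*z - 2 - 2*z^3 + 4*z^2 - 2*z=-5*n^3 - 27*n^2 - 40*n - 2*z^3 + z^2*(8 - n) + z*(8*n^2 + 19*n - 2) - 12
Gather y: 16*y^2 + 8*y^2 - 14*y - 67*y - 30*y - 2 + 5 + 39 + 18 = 24*y^2 - 111*y + 60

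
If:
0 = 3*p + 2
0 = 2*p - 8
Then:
No Solution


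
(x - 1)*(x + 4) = x^2 + 3*x - 4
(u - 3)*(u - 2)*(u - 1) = u^3 - 6*u^2 + 11*u - 6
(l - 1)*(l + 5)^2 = l^3 + 9*l^2 + 15*l - 25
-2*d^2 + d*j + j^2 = (-d + j)*(2*d + j)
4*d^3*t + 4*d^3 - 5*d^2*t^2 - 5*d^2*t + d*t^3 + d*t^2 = (-4*d + t)*(-d + t)*(d*t + d)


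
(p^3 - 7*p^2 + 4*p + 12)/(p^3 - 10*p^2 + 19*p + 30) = (p - 2)/(p - 5)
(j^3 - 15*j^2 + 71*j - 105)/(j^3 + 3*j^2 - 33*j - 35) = (j^2 - 10*j + 21)/(j^2 + 8*j + 7)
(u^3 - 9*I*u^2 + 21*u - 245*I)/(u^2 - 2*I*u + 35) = u - 7*I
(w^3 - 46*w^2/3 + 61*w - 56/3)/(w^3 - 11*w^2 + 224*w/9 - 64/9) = 3*(w - 7)/(3*w - 8)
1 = 1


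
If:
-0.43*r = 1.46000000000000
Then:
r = -3.40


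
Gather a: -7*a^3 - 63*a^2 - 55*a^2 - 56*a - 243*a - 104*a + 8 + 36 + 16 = -7*a^3 - 118*a^2 - 403*a + 60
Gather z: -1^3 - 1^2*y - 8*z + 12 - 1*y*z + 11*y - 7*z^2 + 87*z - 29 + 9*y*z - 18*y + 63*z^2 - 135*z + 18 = -8*y + 56*z^2 + z*(8*y - 56)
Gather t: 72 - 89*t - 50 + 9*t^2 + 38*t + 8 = 9*t^2 - 51*t + 30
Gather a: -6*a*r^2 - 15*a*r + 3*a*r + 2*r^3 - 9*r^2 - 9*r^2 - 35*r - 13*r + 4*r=a*(-6*r^2 - 12*r) + 2*r^3 - 18*r^2 - 44*r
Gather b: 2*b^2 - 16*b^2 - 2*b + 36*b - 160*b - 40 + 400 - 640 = -14*b^2 - 126*b - 280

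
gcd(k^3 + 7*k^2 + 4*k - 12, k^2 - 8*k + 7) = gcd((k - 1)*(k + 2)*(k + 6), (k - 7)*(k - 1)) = k - 1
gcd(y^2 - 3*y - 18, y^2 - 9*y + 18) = y - 6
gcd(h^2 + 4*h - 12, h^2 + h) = 1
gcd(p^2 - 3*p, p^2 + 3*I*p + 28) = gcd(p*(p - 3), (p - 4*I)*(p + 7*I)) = 1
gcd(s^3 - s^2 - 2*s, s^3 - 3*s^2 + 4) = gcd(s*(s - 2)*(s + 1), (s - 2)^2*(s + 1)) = s^2 - s - 2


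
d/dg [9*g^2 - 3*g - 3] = 18*g - 3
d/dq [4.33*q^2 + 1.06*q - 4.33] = 8.66*q + 1.06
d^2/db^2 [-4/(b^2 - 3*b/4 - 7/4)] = 32*(-16*b^2 + 12*b + (8*b - 3)^2 + 28)/(-4*b^2 + 3*b + 7)^3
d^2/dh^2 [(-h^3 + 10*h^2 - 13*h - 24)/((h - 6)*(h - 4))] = 2*(11*h^3 - 72*h^2 - 72*h + 816)/(h^6 - 30*h^5 + 372*h^4 - 2440*h^3 + 8928*h^2 - 17280*h + 13824)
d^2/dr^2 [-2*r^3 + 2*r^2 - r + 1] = 4 - 12*r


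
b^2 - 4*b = b*(b - 4)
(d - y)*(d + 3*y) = d^2 + 2*d*y - 3*y^2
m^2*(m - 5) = m^3 - 5*m^2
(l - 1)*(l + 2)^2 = l^3 + 3*l^2 - 4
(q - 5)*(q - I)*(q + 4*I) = q^3 - 5*q^2 + 3*I*q^2 + 4*q - 15*I*q - 20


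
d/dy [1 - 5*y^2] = -10*y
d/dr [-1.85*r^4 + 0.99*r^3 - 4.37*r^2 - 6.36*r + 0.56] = -7.4*r^3 + 2.97*r^2 - 8.74*r - 6.36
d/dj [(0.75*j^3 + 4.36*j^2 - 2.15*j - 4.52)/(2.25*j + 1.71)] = (3.375*j^3 + 13.6575*j^2 + 14.9112*j + 6.4935)/(5.0625*j^2 + 7.695*j + 2.9241)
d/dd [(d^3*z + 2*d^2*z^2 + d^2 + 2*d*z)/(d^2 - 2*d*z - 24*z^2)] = z*(d^4 - 4*d^3*z - 76*d^2*z^2 - 4*d^2 - 96*d*z^3 - 48*d*z - 48*z^2)/(d^4 - 4*d^3*z - 44*d^2*z^2 + 96*d*z^3 + 576*z^4)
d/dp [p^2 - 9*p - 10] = 2*p - 9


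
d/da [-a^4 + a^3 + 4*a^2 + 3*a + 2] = -4*a^3 + 3*a^2 + 8*a + 3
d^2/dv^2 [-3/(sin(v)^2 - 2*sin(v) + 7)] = 6*(2*sin(v)^4 - 3*sin(v)^3 - 15*sin(v)^2 + 13*sin(v) + 3)/(sin(v)^2 - 2*sin(v) + 7)^3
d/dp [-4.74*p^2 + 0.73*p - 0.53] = 0.73 - 9.48*p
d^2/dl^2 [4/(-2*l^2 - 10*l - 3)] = 16*(2*l^2 + 10*l - 2*(2*l + 5)^2 + 3)/(2*l^2 + 10*l + 3)^3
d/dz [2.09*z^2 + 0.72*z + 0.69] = 4.18*z + 0.72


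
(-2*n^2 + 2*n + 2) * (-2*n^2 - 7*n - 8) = 4*n^4 + 10*n^3 - 2*n^2 - 30*n - 16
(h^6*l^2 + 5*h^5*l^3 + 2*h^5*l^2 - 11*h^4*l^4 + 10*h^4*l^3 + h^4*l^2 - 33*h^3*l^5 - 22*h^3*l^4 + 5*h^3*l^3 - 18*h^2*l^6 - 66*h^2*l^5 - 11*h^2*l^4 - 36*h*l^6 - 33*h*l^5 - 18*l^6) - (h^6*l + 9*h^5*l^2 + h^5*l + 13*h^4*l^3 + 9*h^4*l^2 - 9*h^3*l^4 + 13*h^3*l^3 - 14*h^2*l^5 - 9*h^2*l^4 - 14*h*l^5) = h^6*l^2 - h^6*l + 5*h^5*l^3 - 7*h^5*l^2 - h^5*l - 11*h^4*l^4 - 3*h^4*l^3 - 8*h^4*l^2 - 33*h^3*l^5 - 13*h^3*l^4 - 8*h^3*l^3 - 18*h^2*l^6 - 52*h^2*l^5 - 2*h^2*l^4 - 36*h*l^6 - 19*h*l^5 - 18*l^6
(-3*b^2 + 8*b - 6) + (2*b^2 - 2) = -b^2 + 8*b - 8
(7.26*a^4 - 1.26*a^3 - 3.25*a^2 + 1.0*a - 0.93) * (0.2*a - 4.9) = 1.452*a^5 - 35.826*a^4 + 5.524*a^3 + 16.125*a^2 - 5.086*a + 4.557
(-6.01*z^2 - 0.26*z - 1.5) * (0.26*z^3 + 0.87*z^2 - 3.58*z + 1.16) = -1.5626*z^5 - 5.2963*z^4 + 20.8996*z^3 - 7.3458*z^2 + 5.0684*z - 1.74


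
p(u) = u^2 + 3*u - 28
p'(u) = 2*u + 3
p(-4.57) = -20.83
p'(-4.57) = -6.14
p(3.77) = -2.48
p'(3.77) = 10.54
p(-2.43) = -29.39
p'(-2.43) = -1.86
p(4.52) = 5.99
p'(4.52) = 12.04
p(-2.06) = -29.94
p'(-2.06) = -1.12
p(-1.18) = -30.15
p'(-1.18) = 0.64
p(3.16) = -8.53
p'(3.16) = 9.32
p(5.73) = 22.02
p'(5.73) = 14.46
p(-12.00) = 80.00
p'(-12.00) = -21.00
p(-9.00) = 26.00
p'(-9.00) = -15.00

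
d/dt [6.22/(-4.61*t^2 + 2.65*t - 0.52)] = (57.3484*t - 16.483)/(4.61*t^2 - 2.65*t + 0.52)^2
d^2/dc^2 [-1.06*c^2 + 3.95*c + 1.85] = -2.12000000000000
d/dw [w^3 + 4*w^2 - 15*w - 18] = 3*w^2 + 8*w - 15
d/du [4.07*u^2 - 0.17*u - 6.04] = 8.14*u - 0.17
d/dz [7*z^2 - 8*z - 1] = 14*z - 8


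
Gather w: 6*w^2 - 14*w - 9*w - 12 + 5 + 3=6*w^2 - 23*w - 4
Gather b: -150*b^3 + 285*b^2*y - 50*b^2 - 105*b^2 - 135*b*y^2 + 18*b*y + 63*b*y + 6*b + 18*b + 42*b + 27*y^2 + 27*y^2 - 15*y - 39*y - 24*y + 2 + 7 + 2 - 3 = -150*b^3 + b^2*(285*y - 155) + b*(-135*y^2 + 81*y + 66) + 54*y^2 - 78*y + 8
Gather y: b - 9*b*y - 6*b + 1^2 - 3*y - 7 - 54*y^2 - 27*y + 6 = -5*b - 54*y^2 + y*(-9*b - 30)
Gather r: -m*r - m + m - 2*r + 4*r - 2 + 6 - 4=r*(2 - m)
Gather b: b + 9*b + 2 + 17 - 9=10*b + 10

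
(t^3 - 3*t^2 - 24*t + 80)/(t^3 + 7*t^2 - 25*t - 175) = (t^2 - 8*t + 16)/(t^2 + 2*t - 35)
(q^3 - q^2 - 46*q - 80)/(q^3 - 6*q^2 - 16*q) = (q + 5)/q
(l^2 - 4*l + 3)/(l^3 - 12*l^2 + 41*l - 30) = (l - 3)/(l^2 - 11*l + 30)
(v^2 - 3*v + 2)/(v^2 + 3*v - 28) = (v^2 - 3*v + 2)/(v^2 + 3*v - 28)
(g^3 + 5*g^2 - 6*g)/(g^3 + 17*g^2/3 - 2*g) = 3*(g - 1)/(3*g - 1)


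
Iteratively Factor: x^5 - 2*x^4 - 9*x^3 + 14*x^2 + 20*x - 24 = (x - 1)*(x^4 - x^3 - 10*x^2 + 4*x + 24) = (x - 2)*(x - 1)*(x^3 + x^2 - 8*x - 12) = (x - 3)*(x - 2)*(x - 1)*(x^2 + 4*x + 4) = (x - 3)*(x - 2)*(x - 1)*(x + 2)*(x + 2)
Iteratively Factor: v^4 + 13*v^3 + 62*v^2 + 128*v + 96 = (v + 4)*(v^3 + 9*v^2 + 26*v + 24) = (v + 3)*(v + 4)*(v^2 + 6*v + 8) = (v + 3)*(v + 4)^2*(v + 2)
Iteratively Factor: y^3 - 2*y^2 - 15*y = (y - 5)*(y^2 + 3*y) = (y - 5)*(y + 3)*(y)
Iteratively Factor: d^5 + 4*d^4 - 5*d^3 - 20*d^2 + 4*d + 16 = (d + 4)*(d^4 - 5*d^2 + 4) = (d - 1)*(d + 4)*(d^3 + d^2 - 4*d - 4) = (d - 1)*(d + 2)*(d + 4)*(d^2 - d - 2) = (d - 1)*(d + 1)*(d + 2)*(d + 4)*(d - 2)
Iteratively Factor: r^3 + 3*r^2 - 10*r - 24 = (r - 3)*(r^2 + 6*r + 8) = (r - 3)*(r + 4)*(r + 2)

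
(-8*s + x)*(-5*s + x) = 40*s^2 - 13*s*x + x^2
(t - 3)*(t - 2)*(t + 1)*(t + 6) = t^4 + 2*t^3 - 23*t^2 + 12*t + 36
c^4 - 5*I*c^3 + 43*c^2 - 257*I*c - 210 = (c - 6*I)*(c - 5*I)*(c - I)*(c + 7*I)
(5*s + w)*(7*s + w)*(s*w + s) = 35*s^3*w + 35*s^3 + 12*s^2*w^2 + 12*s^2*w + s*w^3 + s*w^2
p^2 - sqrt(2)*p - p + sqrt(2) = (p - 1)*(p - sqrt(2))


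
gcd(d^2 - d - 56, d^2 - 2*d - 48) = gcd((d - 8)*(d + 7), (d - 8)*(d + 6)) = d - 8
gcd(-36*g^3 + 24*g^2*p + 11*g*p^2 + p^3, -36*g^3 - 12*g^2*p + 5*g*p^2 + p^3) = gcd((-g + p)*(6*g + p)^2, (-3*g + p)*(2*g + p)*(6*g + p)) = 6*g + p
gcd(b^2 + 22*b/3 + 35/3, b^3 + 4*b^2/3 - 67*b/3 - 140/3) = b + 7/3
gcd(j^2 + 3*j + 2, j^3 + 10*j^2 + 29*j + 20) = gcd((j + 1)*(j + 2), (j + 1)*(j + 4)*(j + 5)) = j + 1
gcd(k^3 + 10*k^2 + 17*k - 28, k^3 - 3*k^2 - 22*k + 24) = k^2 + 3*k - 4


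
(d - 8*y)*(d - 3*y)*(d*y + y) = d^3*y - 11*d^2*y^2 + d^2*y + 24*d*y^3 - 11*d*y^2 + 24*y^3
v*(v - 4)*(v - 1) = v^3 - 5*v^2 + 4*v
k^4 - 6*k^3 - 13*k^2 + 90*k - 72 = (k - 6)*(k - 3)*(k - 1)*(k + 4)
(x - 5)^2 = x^2 - 10*x + 25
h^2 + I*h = h*(h + I)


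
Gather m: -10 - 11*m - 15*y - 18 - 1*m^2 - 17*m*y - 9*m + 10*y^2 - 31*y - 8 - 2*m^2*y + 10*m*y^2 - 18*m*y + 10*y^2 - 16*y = m^2*(-2*y - 1) + m*(10*y^2 - 35*y - 20) + 20*y^2 - 62*y - 36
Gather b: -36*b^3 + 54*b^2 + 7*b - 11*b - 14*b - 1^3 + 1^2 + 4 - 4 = -36*b^3 + 54*b^2 - 18*b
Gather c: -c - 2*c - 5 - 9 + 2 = -3*c - 12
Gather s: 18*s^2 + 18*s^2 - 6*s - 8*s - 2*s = 36*s^2 - 16*s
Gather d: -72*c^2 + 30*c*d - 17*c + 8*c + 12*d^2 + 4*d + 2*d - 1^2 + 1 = -72*c^2 - 9*c + 12*d^2 + d*(30*c + 6)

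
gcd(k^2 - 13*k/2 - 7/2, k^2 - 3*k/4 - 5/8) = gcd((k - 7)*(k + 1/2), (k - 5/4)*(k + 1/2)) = k + 1/2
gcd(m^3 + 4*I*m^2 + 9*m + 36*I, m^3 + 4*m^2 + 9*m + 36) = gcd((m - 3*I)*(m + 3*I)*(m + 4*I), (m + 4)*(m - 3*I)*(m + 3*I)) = m^2 + 9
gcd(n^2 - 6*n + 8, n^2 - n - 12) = n - 4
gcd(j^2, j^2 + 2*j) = j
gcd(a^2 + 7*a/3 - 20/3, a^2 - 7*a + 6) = 1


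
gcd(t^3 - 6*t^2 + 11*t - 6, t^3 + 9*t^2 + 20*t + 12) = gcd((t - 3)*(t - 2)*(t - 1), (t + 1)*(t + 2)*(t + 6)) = 1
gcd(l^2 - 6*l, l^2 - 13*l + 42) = l - 6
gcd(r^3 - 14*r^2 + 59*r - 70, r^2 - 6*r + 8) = r - 2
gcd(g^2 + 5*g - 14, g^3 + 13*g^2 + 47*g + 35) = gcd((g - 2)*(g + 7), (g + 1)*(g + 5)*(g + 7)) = g + 7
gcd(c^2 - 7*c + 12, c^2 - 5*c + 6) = c - 3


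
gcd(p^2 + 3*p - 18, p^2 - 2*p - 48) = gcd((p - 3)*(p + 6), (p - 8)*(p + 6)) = p + 6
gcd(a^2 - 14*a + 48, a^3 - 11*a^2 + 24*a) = a - 8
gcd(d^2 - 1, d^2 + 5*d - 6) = d - 1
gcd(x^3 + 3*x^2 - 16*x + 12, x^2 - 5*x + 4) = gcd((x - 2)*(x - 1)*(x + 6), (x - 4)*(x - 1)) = x - 1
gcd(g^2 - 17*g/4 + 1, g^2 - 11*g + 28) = g - 4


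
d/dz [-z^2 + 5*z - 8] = 5 - 2*z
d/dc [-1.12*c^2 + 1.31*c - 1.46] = 1.31 - 2.24*c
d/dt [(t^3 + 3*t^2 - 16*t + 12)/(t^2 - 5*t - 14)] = (t^4 - 10*t^3 - 41*t^2 - 108*t + 284)/(t^4 - 10*t^3 - 3*t^2 + 140*t + 196)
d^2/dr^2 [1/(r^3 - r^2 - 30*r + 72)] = 2*((1 - 3*r)*(r^3 - r^2 - 30*r + 72) + (-3*r^2 + 2*r + 30)^2)/(r^3 - r^2 - 30*r + 72)^3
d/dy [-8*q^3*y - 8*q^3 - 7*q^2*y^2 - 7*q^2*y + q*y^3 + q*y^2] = q*(-8*q^2 - 14*q*y - 7*q + 3*y^2 + 2*y)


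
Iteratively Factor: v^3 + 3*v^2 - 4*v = (v)*(v^2 + 3*v - 4) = v*(v - 1)*(v + 4)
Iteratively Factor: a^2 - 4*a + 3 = (a - 3)*(a - 1)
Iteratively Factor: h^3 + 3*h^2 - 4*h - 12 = (h + 2)*(h^2 + h - 6) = (h + 2)*(h + 3)*(h - 2)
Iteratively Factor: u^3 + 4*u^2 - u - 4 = (u + 1)*(u^2 + 3*u - 4) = (u + 1)*(u + 4)*(u - 1)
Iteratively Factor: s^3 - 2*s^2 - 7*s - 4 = (s + 1)*(s^2 - 3*s - 4) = (s - 4)*(s + 1)*(s + 1)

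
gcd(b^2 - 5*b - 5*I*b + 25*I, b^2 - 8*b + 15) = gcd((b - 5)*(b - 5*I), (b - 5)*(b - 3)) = b - 5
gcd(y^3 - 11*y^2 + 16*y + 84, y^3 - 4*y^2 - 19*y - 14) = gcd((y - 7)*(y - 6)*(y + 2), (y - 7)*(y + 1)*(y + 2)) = y^2 - 5*y - 14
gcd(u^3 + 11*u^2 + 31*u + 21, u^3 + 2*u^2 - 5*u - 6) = u^2 + 4*u + 3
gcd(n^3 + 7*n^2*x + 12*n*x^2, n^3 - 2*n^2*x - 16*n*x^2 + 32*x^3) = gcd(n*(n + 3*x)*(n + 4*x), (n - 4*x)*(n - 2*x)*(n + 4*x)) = n + 4*x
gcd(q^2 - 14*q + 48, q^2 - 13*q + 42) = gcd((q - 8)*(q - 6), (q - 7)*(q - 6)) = q - 6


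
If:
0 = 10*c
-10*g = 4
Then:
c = 0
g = -2/5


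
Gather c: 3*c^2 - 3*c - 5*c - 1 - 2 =3*c^2 - 8*c - 3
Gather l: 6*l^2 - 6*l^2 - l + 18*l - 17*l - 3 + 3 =0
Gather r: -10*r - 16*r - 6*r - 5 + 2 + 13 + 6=16 - 32*r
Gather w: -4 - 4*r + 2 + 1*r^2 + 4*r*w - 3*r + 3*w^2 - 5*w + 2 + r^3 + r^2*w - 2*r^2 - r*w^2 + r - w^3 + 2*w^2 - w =r^3 - r^2 - 6*r - w^3 + w^2*(5 - r) + w*(r^2 + 4*r - 6)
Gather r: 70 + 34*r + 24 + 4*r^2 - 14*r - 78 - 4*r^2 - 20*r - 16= 0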